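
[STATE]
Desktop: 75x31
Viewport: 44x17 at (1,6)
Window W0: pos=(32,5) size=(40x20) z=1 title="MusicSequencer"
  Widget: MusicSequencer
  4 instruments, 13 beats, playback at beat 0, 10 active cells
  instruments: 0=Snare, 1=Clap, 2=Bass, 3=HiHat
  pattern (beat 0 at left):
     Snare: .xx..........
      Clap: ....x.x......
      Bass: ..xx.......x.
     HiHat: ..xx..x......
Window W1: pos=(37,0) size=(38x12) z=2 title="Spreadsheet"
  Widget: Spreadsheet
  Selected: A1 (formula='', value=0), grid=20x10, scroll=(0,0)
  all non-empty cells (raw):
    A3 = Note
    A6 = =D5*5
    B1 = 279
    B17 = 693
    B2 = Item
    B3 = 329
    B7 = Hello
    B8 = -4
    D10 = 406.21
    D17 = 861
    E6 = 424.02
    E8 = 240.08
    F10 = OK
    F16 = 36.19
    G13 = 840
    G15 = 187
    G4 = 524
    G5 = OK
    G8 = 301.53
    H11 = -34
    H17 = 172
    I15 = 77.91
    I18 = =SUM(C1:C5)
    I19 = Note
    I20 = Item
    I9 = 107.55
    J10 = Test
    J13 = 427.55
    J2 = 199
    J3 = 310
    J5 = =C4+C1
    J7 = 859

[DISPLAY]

                               ┃ Mus┃  1    
                               ┠────┃  2    
                               ┃    ┃  3 Not
                               ┃ Sna┃  4    
                               ┃  Cl┃  5    
                               ┃  Ba┗━━━━━━━
                               ┃ HiHat··██··
                               ┃            
                               ┃            
                               ┃            
                               ┃            
                               ┃            
                               ┃            
                               ┃            
                               ┃            
                               ┃            
                               ┃            


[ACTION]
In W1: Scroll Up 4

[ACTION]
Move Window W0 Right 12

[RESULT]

                                  ┃ ┃  1    
                                  ┠─┃  2    
                                  ┃ ┃  3 Not
                                  ┃ ┃  4    
                                  ┃ ┃  5    
                                  ┃ ┗━━━━━━━
                                  ┃ HiHat··█
                                  ┃         
                                  ┃         
                                  ┃         
                                  ┃         
                                  ┃         
                                  ┃         
                                  ┃         
                                  ┃         
                                  ┃         
                                  ┃         


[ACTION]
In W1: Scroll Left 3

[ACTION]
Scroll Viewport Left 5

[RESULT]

                                   ┃ ┃  1   
                                   ┠─┃  2   
                                   ┃ ┃  3 No
                                   ┃ ┃  4   
                                   ┃ ┃  5   
                                   ┃ ┗━━━━━━
                                   ┃ HiHat··
                                   ┃        
                                   ┃        
                                   ┃        
                                   ┃        
                                   ┃        
                                   ┃        
                                   ┃        
                                   ┃        
                                   ┃        
                                   ┃        


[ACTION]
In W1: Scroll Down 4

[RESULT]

                                   ┃ ┃  5   
                                   ┠─┃  6   
                                   ┃ ┃  7   
                                   ┃ ┃  8   
                                   ┃ ┃  9   
                                   ┃ ┗━━━━━━
                                   ┃ HiHat··
                                   ┃        
                                   ┃        
                                   ┃        
                                   ┃        
                                   ┃        
                                   ┃        
                                   ┃        
                                   ┃        
                                   ┃        
                                   ┃        


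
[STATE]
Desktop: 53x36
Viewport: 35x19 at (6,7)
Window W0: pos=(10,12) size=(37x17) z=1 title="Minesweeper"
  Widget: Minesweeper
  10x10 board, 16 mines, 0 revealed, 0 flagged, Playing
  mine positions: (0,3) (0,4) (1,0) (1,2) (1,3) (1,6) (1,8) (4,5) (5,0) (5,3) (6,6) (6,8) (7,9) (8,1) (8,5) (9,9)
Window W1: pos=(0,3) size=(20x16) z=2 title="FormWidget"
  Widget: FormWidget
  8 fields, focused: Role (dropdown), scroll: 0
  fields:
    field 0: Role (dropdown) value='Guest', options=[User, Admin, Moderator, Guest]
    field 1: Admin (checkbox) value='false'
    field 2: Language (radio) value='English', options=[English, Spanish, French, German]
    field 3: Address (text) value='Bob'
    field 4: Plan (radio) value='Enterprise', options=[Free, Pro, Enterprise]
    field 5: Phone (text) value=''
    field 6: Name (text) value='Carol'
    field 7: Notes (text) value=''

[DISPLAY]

in:      [ ] ┃                     
guage:   (●) ┃                     
ress:    [Bo]┃                     
n:       ( ) ┃                     
ne:      [  ]┃                     
e:       [Ca]┃━━━━━━━━━━━━━━━━━━━━━
es:      [  ]┃per                  
             ┃─────────────────────
             ┃■                    
             ┃■                    
             ┃■                    
━━━━━━━━━━━━━┛■                    
    ┃■■■■■■■■■■                    
    ┃■■■■■■■■■■                    
    ┃■■■■■■■■■■                    
    ┃■■■■■■■■■■                    
    ┃■■■■■■■■■■                    
    ┃■■■■■■■■■■                    
    ┃                              


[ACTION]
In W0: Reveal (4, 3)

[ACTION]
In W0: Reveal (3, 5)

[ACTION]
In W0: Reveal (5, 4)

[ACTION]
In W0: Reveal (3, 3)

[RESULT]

in:      [ ] ┃                     
guage:   (●) ┃                     
ress:    [Bo]┃                     
n:       ( ) ┃                     
ne:      [  ]┃                     
e:       [Ca]┃━━━━━━━━━━━━━━━━━━━━━
es:      [  ]┃per                  
             ┃─────────────────────
             ┃■                    
             ┃■                    
             ┃■                    
━━━━━━━━━━━━━┛■                    
    ┃11112■■■■■                    
    ┃■■■■2■■■■■                    
    ┃■■■■■■■■■■                    
    ┃■■■■■■■■■■                    
    ┃■■■■■■■■■■                    
    ┃■■■■■■■■■■                    
    ┃                              


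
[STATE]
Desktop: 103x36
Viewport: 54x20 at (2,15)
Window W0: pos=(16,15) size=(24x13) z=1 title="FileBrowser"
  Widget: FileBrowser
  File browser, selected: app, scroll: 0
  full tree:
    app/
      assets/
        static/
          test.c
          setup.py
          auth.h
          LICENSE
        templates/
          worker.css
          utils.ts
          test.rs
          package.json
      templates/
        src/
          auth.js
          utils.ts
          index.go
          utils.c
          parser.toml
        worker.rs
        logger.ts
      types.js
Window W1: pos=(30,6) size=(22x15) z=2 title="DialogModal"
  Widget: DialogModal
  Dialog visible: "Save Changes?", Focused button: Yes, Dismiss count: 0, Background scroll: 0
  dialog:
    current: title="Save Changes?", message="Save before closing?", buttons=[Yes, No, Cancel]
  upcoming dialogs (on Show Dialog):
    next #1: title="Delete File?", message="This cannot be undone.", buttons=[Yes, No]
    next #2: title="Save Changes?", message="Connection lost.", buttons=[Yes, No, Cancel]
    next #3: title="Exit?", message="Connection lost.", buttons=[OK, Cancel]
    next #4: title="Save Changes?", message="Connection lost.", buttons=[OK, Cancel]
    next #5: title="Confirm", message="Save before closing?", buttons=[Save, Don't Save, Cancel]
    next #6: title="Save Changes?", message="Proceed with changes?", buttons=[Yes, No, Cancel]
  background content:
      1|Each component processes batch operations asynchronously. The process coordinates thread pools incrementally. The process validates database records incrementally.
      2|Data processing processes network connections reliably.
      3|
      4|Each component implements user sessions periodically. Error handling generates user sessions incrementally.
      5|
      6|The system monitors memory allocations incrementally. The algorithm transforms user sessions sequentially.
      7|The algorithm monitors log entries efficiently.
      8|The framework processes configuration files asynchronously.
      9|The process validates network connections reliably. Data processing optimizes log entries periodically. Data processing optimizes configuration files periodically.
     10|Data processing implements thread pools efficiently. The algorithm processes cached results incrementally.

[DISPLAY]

              ┏━━━━━━━━━━━━━┃Th│[Yes]  No   Ca│to┃    
              ┃ FileBrowser ┃Th└──────────────┘es┃    
              ┠─────────────┃The process validate┃    
              ┃> [-] app/   ┃Data processing impl┃    
              ┃    [+] asset┃                    ┃    
              ┃    [+] templ┗━━━━━━━━━━━━━━━━━━━━┛    
              ┃    types.js          ┃                
              ┃                      ┃                
              ┃                      ┃                
              ┃                      ┃                
              ┃                      ┃                
              ┃                      ┃                
              ┗━━━━━━━━━━━━━━━━━━━━━━┛                
                                                      
                                                      
                                                      
                                                      
                                                      
                                                      
                                                      


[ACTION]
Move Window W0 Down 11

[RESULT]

                            ┃Th│[Yes]  No   Ca│to┃    
                            ┃Th└──────────────┘es┃    
                            ┃The process validate┃    
                            ┃Data processing impl┃    
                            ┃                    ┃    
                            ┗━━━━━━━━━━━━━━━━━━━━┛    
                                                      
                                                      
              ┏━━━━━━━━━━━━━━━━━━━━━━┓                
              ┃ FileBrowser          ┃                
              ┠──────────────────────┨                
              ┃> [-] app/            ┃                
              ┃    [+] assets/       ┃                
              ┃    [+] templates/    ┃                
              ┃    types.js          ┃                
              ┃                      ┃                
              ┃                      ┃                
              ┃                      ┃                
              ┃                      ┃                
              ┃                      ┃                


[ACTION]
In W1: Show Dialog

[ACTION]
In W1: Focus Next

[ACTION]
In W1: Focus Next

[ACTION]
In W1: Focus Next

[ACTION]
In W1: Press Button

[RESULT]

                            ┃The algorithm monito┃    
                            ┃The framework proces┃    
                            ┃The process validate┃    
                            ┃Data processing impl┃    
                            ┃                    ┃    
                            ┗━━━━━━━━━━━━━━━━━━━━┛    
                                                      
                                                      
              ┏━━━━━━━━━━━━━━━━━━━━━━┓                
              ┃ FileBrowser          ┃                
              ┠──────────────────────┨                
              ┃> [-] app/            ┃                
              ┃    [+] assets/       ┃                
              ┃    [+] templates/    ┃                
              ┃    types.js          ┃                
              ┃                      ┃                
              ┃                      ┃                
              ┃                      ┃                
              ┃                      ┃                
              ┃                      ┃                


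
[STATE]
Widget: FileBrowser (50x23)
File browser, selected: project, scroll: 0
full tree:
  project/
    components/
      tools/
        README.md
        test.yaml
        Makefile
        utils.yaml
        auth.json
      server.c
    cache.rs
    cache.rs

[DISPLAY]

> [-] project/                                    
    [+] components/                               
    cache.rs                                      
    cache.rs                                      
                                                  
                                                  
                                                  
                                                  
                                                  
                                                  
                                                  
                                                  
                                                  
                                                  
                                                  
                                                  
                                                  
                                                  
                                                  
                                                  
                                                  
                                                  
                                                  


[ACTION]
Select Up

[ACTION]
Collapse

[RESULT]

> [+] project/                                    
                                                  
                                                  
                                                  
                                                  
                                                  
                                                  
                                                  
                                                  
                                                  
                                                  
                                                  
                                                  
                                                  
                                                  
                                                  
                                                  
                                                  
                                                  
                                                  
                                                  
                                                  
                                                  


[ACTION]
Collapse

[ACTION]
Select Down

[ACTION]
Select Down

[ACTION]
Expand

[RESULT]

> [-] project/                                    
    [+] components/                               
    cache.rs                                      
    cache.rs                                      
                                                  
                                                  
                                                  
                                                  
                                                  
                                                  
                                                  
                                                  
                                                  
                                                  
                                                  
                                                  
                                                  
                                                  
                                                  
                                                  
                                                  
                                                  
                                                  


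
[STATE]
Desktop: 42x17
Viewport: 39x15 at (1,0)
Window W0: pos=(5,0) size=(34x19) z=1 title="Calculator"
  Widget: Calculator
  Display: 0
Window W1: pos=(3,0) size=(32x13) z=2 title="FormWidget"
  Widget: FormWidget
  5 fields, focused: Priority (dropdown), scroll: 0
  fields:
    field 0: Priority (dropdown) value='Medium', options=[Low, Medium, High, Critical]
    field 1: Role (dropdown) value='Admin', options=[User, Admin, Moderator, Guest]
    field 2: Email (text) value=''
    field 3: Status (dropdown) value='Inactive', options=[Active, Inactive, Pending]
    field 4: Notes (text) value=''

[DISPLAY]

  ┏━━━━━━━━━━━━━━━━━━━━━━━━━━━━━━┓━━━┓ 
  ┃ FormWidget                   ┃   ┃ 
  ┠──────────────────────────────┨───┨ 
  ┃> Priority:   [Medium       ▼]┃  0┃ 
  ┃  Role:       [Admin        ▼]┃   ┃ 
  ┃  Email:      [              ]┃   ┃ 
  ┃  Status:     [Inactive     ▼]┃   ┃ 
  ┃  Notes:      [              ]┃   ┃ 
  ┃                              ┃   ┃ 
  ┃                              ┃   ┃ 
  ┃                              ┃   ┃ 
  ┃                              ┃   ┃ 
  ┗━━━━━━━━━━━━━━━━━━━━━━━━━━━━━━┛   ┃ 
    ┃│ C │ MC│ MR│ M+│               ┃ 
    ┃└───┴───┴───┴───┘               ┃ 


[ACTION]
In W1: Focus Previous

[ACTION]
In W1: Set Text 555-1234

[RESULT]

  ┏━━━━━━━━━━━━━━━━━━━━━━━━━━━━━━┓━━━┓ 
  ┃ FormWidget                   ┃   ┃ 
  ┠──────────────────────────────┨───┨ 
  ┃  Priority:   [Medium       ▼]┃  0┃ 
  ┃  Role:       [Admin        ▼]┃   ┃ 
  ┃  Email:      [              ]┃   ┃ 
  ┃  Status:     [Inactive     ▼]┃   ┃ 
  ┃> Notes:      [555-1234      ]┃   ┃ 
  ┃                              ┃   ┃ 
  ┃                              ┃   ┃ 
  ┃                              ┃   ┃ 
  ┃                              ┃   ┃ 
  ┗━━━━━━━━━━━━━━━━━━━━━━━━━━━━━━┛   ┃ 
    ┃│ C │ MC│ MR│ M+│               ┃ 
    ┃└───┴───┴───┴───┘               ┃ 


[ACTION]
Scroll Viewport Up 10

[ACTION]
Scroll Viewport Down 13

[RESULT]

  ┠──────────────────────────────┨───┨ 
  ┃  Priority:   [Medium       ▼]┃  0┃ 
  ┃  Role:       [Admin        ▼]┃   ┃ 
  ┃  Email:      [              ]┃   ┃ 
  ┃  Status:     [Inactive     ▼]┃   ┃ 
  ┃> Notes:      [555-1234      ]┃   ┃ 
  ┃                              ┃   ┃ 
  ┃                              ┃   ┃ 
  ┃                              ┃   ┃ 
  ┃                              ┃   ┃ 
  ┗━━━━━━━━━━━━━━━━━━━━━━━━━━━━━━┛   ┃ 
    ┃│ C │ MC│ MR│ M+│               ┃ 
    ┃└───┴───┴───┴───┘               ┃ 
    ┃                                ┃ 
    ┃                                ┃ 


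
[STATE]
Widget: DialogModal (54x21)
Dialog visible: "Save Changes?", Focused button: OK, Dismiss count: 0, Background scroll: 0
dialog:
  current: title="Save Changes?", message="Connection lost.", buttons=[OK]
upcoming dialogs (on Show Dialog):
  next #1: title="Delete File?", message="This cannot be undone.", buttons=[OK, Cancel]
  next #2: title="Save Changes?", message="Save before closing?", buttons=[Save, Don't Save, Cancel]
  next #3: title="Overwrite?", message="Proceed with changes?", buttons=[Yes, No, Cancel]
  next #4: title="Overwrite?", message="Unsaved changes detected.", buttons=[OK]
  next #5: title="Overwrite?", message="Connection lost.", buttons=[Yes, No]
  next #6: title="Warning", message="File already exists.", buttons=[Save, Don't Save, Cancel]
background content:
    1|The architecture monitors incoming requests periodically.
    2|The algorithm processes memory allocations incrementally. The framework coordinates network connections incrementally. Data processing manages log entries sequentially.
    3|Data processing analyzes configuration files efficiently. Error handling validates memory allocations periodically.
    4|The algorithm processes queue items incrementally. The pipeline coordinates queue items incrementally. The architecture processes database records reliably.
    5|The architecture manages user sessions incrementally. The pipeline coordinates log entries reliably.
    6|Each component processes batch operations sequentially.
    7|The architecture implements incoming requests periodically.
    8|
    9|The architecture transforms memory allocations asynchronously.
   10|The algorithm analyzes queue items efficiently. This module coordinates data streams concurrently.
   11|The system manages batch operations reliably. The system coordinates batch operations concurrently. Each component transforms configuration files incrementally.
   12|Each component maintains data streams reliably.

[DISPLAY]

The architecture monitors incoming requests periodical
The algorithm processes memory allocations incremental
Data processing analyzes configuration files efficient
The algorithm processes queue items incrementally. The
The architecture manages user sessions incrementally. 
Each component processes batch operations sequentially
The architecture implements incoming requests periodic
                                                      
The architecture ┌──────────────────┐locations asynchr
The algorithm ana│  Save Changes?   │ficiently. This m
The system manage│ Connection lost. │eliably. The syst
Each component ma│       [OK]       │ reliably.       
                 └──────────────────┘                 
                                                      
                                                      
                                                      
                                                      
                                                      
                                                      
                                                      
                                                      


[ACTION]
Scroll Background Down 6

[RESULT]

The architecture implements incoming requests periodic
                                                      
The architecture transforms memory allocations asynchr
The algorithm analyzes queue items efficiently. This m
The system manages batch operations reliably. The syst
Each component maintains data streams reliably.       
                                                      
                                                      
                 ┌──────────────────┐                 
                 │  Save Changes?   │                 
                 │ Connection lost. │                 
                 │       [OK]       │                 
                 └──────────────────┘                 
                                                      
                                                      
                                                      
                                                      
                                                      
                                                      
                                                      
                                                      


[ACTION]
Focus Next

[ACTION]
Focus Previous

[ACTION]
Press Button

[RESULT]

The architecture implements incoming requests periodic
                                                      
The architecture transforms memory allocations asynchr
The algorithm analyzes queue items efficiently. This m
The system manages batch operations reliably. The syst
Each component maintains data streams reliably.       
                                                      
                                                      
                                                      
                                                      
                                                      
                                                      
                                                      
                                                      
                                                      
                                                      
                                                      
                                                      
                                                      
                                                      
                                                      


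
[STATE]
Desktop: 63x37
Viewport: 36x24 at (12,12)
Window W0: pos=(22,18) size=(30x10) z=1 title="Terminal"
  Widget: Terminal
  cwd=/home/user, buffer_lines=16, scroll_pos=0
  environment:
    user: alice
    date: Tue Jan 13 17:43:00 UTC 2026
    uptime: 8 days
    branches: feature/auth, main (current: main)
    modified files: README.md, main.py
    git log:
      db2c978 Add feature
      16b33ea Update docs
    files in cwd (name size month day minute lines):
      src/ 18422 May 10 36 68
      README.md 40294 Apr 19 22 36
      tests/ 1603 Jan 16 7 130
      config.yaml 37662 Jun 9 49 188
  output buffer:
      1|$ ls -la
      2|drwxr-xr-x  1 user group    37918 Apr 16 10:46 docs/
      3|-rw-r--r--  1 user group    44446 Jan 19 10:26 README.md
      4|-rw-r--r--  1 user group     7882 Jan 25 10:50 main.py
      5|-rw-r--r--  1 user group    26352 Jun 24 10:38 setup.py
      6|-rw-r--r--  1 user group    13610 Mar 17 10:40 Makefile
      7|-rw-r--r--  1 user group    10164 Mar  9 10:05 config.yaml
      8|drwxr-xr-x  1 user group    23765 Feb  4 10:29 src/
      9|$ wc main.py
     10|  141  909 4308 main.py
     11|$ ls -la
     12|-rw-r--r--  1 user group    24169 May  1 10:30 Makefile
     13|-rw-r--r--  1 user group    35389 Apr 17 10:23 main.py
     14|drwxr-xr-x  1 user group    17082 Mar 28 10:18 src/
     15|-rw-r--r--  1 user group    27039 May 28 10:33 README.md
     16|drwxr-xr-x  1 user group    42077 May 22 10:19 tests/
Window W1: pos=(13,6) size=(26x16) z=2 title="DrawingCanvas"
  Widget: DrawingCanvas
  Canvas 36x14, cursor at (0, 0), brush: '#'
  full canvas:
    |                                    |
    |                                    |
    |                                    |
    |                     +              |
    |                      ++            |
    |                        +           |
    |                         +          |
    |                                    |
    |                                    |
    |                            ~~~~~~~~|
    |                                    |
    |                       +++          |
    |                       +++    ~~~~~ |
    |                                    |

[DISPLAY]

 ┃                     +  ┃         
 ┃                      ++┃         
 ┃                        ┃         
 ┃                        ┃         
 ┃                        ┃         
 ┃                        ┃         
 ┃                        ┃━━━━━━━━━
 ┃                        ┃         
 ┃                       +┃─────────
 ┗━━━━━━━━━━━━━━━━━━━━━━━━┛         
          ┃drwxr-xr-x  1 user group 
          ┃-rw-r--r--  1 user group 
          ┃-rw-r--r--  1 user group 
          ┃-rw-r--r--  1 user group 
          ┃-rw-r--r--  1 user group 
          ┗━━━━━━━━━━━━━━━━━━━━━━━━━
                                    
                                    
                                    
                                    
                                    
                                    
                                    
                                    


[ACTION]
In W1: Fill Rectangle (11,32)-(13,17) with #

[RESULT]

 ┃                     +  ┃         
 ┃                      ++┃         
 ┃                        ┃         
 ┃                        ┃         
 ┃                        ┃         
 ┃                        ┃         
 ┃                        ┃━━━━━━━━━
 ┃                        ┃         
 ┃                 #######┃─────────
 ┗━━━━━━━━━━━━━━━━━━━━━━━━┛         
          ┃drwxr-xr-x  1 user group 
          ┃-rw-r--r--  1 user group 
          ┃-rw-r--r--  1 user group 
          ┃-rw-r--r--  1 user group 
          ┃-rw-r--r--  1 user group 
          ┗━━━━━━━━━━━━━━━━━━━━━━━━━
                                    
                                    
                                    
                                    
                                    
                                    
                                    
                                    


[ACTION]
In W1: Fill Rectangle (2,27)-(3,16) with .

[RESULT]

 ┃                ........┃         
 ┃                      ++┃         
 ┃                        ┃         
 ┃                        ┃         
 ┃                        ┃         
 ┃                        ┃         
 ┃                        ┃━━━━━━━━━
 ┃                        ┃         
 ┃                 #######┃─────────
 ┗━━━━━━━━━━━━━━━━━━━━━━━━┛         
          ┃drwxr-xr-x  1 user group 
          ┃-rw-r--r--  1 user group 
          ┃-rw-r--r--  1 user group 
          ┃-rw-r--r--  1 user group 
          ┃-rw-r--r--  1 user group 
          ┗━━━━━━━━━━━━━━━━━━━━━━━━━
                                    
                                    
                                    
                                    
                                    
                                    
                                    
                                    


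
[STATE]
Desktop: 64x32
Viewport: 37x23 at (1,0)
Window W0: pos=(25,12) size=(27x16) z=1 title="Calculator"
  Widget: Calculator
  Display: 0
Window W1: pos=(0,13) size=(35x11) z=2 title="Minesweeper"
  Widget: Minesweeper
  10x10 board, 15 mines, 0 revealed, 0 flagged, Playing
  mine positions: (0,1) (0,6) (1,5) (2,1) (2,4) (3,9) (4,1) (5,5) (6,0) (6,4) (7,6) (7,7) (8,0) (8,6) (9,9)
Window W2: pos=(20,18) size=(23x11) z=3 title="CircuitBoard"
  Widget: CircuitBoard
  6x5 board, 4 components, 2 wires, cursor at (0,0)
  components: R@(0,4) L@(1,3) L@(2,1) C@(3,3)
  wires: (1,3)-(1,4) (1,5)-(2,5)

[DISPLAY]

                                     
                                     
                                     
                                     
                                     
                                     
                                     
                                     
                                     
                                     
                                     
                                     
                        ┏━━━━━━━━━━━━
━━━━━━━━━━━━━━━━━━━━━━━━━━━━━━━━━┓or 
 Minesweeper                     ┃───
─────────────────────────────────┨   
■■■■■■■■■■                       ┃───
■■■■■■■■■■                       ┃ 9 
■■■■■■■■■■         ┏━━━━━━━━━━━━━━━━━
■■■■■■■■■■         ┃ CircuitBoard    
■■■■■■■■■■         ┠─────────────────
■■■■■■■■■■         ┃   0 1 2 3 4 5   
■■■■■■■■■■         ┃0  [.]           


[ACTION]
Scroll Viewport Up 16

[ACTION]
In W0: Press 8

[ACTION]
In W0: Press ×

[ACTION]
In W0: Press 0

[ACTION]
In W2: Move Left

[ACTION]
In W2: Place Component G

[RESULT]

                                     
                                     
                                     
                                     
                                     
                                     
                                     
                                     
                                     
                                     
                                     
                                     
                        ┏━━━━━━━━━━━━
━━━━━━━━━━━━━━━━━━━━━━━━━━━━━━━━━┓or 
 Minesweeper                     ┃───
─────────────────────────────────┨   
■■■■■■■■■■                       ┃───
■■■■■■■■■■                       ┃ 9 
■■■■■■■■■■         ┏━━━━━━━━━━━━━━━━━
■■■■■■■■■■         ┃ CircuitBoard    
■■■■■■■■■■         ┠─────────────────
■■■■■■■■■■         ┃   0 1 2 3 4 5   
■■■■■■■■■■         ┃0  [G]           


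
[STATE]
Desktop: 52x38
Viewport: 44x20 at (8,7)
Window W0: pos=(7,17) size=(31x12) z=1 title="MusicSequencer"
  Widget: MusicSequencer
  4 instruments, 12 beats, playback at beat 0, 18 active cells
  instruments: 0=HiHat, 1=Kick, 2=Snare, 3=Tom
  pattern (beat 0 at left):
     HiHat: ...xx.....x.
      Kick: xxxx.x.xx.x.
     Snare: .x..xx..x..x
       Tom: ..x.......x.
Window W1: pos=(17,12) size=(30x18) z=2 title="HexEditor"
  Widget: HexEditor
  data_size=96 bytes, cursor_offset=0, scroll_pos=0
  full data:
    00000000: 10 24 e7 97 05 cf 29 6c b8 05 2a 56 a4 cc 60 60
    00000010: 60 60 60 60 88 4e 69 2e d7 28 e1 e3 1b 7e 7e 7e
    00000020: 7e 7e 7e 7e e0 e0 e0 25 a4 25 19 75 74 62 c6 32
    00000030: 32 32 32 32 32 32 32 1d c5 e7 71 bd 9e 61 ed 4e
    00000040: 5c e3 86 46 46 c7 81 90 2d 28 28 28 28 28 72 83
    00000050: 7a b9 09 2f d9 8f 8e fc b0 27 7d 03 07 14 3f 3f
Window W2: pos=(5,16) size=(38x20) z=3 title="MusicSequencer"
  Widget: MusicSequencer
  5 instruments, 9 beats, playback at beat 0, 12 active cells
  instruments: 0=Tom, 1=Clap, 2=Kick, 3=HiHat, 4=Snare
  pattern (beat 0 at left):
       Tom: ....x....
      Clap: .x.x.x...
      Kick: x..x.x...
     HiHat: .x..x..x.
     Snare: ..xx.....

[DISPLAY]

                                            
                                            
                                            
                                            
                                            
         ┏━━━━━━━━━━━━━━━━━━━━━━━━━━━━┓     
         ┃ HexEditor                  ┃     
         ┠────────────────────────────┨     
         ┃00000000  10 24 e7 97 05 cf ┃     
━━━━━━━━━━━━━━━━━━━━━━━━━━━━━━━━━━┓4e ┃     
usicSequencer                     ┃e0 ┃     
──────────────────────────────────┨32 ┃     
    ▼12345678                     ┃c7 ┃     
 Tom····█····                     ┃8f ┃     
Clap·█·█·█···                     ┃   ┃     
Kick█··█·█···                     ┃   ┃     
iHat·█··█··█·                     ┃   ┃     
nare··██·····                     ┃   ┃     
                                  ┃   ┃     
                                  ┃   ┃     


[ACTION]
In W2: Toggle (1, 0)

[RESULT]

                                            
                                            
                                            
                                            
                                            
         ┏━━━━━━━━━━━━━━━━━━━━━━━━━━━━┓     
         ┃ HexEditor                  ┃     
         ┠────────────────────────────┨     
         ┃00000000  10 24 e7 97 05 cf ┃     
━━━━━━━━━━━━━━━━━━━━━━━━━━━━━━━━━━┓4e ┃     
usicSequencer                     ┃e0 ┃     
──────────────────────────────────┨32 ┃     
    ▼12345678                     ┃c7 ┃     
 Tom····█····                     ┃8f ┃     
Clap██·█·█···                     ┃   ┃     
Kick█··█·█···                     ┃   ┃     
iHat·█··█··█·                     ┃   ┃     
nare··██·····                     ┃   ┃     
                                  ┃   ┃     
                                  ┃   ┃     


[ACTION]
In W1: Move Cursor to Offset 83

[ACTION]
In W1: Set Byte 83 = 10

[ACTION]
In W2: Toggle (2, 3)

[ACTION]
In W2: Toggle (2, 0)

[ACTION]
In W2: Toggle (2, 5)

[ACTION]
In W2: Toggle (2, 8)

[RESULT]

                                            
                                            
                                            
                                            
                                            
         ┏━━━━━━━━━━━━━━━━━━━━━━━━━━━━┓     
         ┃ HexEditor                  ┃     
         ┠────────────────────────────┨     
         ┃00000000  10 24 e7 97 05 cf ┃     
━━━━━━━━━━━━━━━━━━━━━━━━━━━━━━━━━━┓4e ┃     
usicSequencer                     ┃e0 ┃     
──────────────────────────────────┨32 ┃     
    ▼12345678                     ┃c7 ┃     
 Tom····█····                     ┃8f ┃     
Clap██·█·█···                     ┃   ┃     
Kick········█                     ┃   ┃     
iHat·█··█··█·                     ┃   ┃     
nare··██·····                     ┃   ┃     
                                  ┃   ┃     
                                  ┃   ┃     
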